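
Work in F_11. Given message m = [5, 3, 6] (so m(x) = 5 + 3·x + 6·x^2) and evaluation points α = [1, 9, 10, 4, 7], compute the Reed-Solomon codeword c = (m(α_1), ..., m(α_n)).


c = [3, 1, 8, 3, 1]

Message polynomial: m(x) = 5 + 3·x + 6·x^2 (mod 11).
For each evaluation point α_i, compute m(α_i) mod 11:
  α_1 = 1: Horner steps 6 → 9 → 3, so m(1) = 3.
  α_2 = 9: Horner steps 6 → 2 → 1, so m(9) = 1.
  α_3 = 10: Horner steps 6 → 8 → 8, so m(10) = 8.
  α_4 = 4: Horner steps 6 → 5 → 3, so m(4) = 3.
  α_5 = 7: Horner steps 6 → 1 → 1, so m(7) = 1.
Codeword c = [3, 1, 8, 3, 1] ∈ F_11^5.


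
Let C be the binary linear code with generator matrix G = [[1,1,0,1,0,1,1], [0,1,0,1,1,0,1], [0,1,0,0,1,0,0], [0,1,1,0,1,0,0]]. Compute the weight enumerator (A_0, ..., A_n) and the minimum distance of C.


Weight distribution: A_0 = 1, A_1 = 1, A_2 = 2, A_3 = 4, A_4 = 3, A_5 = 3, A_6 = 2. Minimum distance d = 1.

Enumerate all 2^4 = 16 messages m ∈ F_2^4.
For each, compute codeword c = mG in F_2^7, then tally its weight.
  m = 0000 → c = 0000000, weight = 0.
  m = 1000 → c = 1101011, weight = 5.
  m = 0100 → c = 0101101, weight = 4.
  m = 1100 → c = 1000110, weight = 3.
  m = 0010 → c = 0100100, weight = 2.
  m = 1010 → c = 1001111, weight = 5.
  m = 0110 → c = 0001001, weight = 2.
  m = 1110 → c = 1100010, weight = 3.
  m = 0001 → c = 0110100, weight = 3.
  m = 1001 → c = 1011111, weight = 6.
  m = 0101 → c = 0011001, weight = 3.
  m = 1101 → c = 1110010, weight = 4.
  m = 0011 → c = 0010000, weight = 1.
  m = 1011 → c = 1111011, weight = 6.
  m = 0111 → c = 0111101, weight = 5.
  m = 1111 → c = 1010110, weight = 4.
Tally weights:
  weight 0: 1 codewords.
  weight 1: 1 codewords.
  weight 2: 2 codewords.
  weight 3: 4 codewords.
  weight 4: 3 codewords.
  weight 5: 3 codewords.
  weight 6: 2 codewords.
Minimum distance d = smallest w > 0 with A_w > 0 = 1.
Sanity: Σ A_w = 16 = 2^4 = 16 ✓.


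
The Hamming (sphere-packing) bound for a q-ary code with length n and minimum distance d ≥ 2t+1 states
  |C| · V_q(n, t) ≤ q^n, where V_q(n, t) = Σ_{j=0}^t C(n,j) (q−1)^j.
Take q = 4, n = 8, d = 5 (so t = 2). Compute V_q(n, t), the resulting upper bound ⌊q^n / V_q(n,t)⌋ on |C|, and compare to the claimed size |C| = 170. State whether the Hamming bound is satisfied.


V_q(n, t) = 277, q^n = 65536, Hamming bound = 236, |C| = 170 ≤ bound (satisfied).

Step 1: Compute V_q(n, t) = Σ_{j=0}^2 C(n, j) (q−1)^j.
  j = 0: C(8,0)·(3)^0 = 1·1 = 1.
  j = 1: C(8,1)·(3)^1 = 8·3 = 24.
  j = 2: C(8,2)·(3)^2 = 28·9 = 252.
  V_q(n, t) = 1 + 24 + 252 = 277.
Step 2: q^n = 4^8 = 65536.
Step 3: Hamming bound ⌊q^n / V_q(n,t)⌋ = ⌊65536/277⌋ = 236.
Step 4: Compare |C| = 170 to 236: satisfied.
The claimed |C| lies below the Hamming bound.


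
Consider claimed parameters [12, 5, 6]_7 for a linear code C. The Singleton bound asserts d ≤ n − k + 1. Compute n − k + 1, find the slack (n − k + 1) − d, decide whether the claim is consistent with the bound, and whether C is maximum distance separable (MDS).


Singleton RHS = n − k + 1 = 8, slack = 2, bound satisfied, not MDS.

Singleton bound: d ≤ n − k + 1.
Here n = 12, k = 5, so n − k + 1 = 8.
Given d = 6, check d ≤ 8: YES.
Slack = (n − k + 1) − d = 2.
The code is NOT MDS (slack = 2 > 0).
Description: the claimed parameters are [12, 5, 6]_7; such a code would be non-MDS.


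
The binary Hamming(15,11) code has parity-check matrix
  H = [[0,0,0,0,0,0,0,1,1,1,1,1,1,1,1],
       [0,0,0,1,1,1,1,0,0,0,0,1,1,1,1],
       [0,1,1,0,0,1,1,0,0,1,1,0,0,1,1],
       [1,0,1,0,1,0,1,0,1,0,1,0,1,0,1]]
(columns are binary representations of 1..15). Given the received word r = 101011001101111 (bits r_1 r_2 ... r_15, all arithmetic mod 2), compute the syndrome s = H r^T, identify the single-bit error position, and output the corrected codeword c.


s = (0, 0, 1, 0)^T, error position = 2, corrected codeword c = 111011001101111

Compute s = H r^T mod 2 one row at a time:
  s_1 = 0 + 1 + 1 + 0 + 1 + 1 + 1 + 1 = 6 ≡ 0 (mod 2).
  s_2 = 0 + 1 + 1 + 0 + 1 + 1 + 1 + 1 = 6 ≡ 0 (mod 2).
  s_3 = 0 + 1 + 1 + 0 + 1 + 0 + 1 + 1 = 5 ≡ 1 (mod 2).
  s_4 = 1 + 1 + 1 + 0 + 1 + 0 + 1 + 1 = 6 ≡ 0 (mod 2).
s = (0, 0, 1, 0)^T — this equals column 2 of H (binary 0010), so error is at position 2.
Correct: flip bit 2 of r = 101011001101111 to get c = 111011001101111.


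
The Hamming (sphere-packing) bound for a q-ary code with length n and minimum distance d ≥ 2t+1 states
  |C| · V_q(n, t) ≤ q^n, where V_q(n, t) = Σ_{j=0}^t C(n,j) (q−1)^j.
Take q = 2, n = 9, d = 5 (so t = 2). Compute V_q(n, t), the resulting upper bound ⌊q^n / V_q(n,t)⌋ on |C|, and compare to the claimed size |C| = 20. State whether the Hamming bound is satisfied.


V_q(n, t) = 46, q^n = 512, Hamming bound = 11, |C| = 20 > bound (violated).

Step 1: Compute V_q(n, t) = Σ_{j=0}^2 C(n, j) (q−1)^j.
  j = 0: C(9,0)·(1)^0 = 1·1 = 1.
  j = 1: C(9,1)·(1)^1 = 9·1 = 9.
  j = 2: C(9,2)·(1)^2 = 36·1 = 36.
  V_q(n, t) = 1 + 9 + 36 = 46.
Step 2: q^n = 2^9 = 512.
Step 3: Hamming bound ⌊q^n / V_q(n,t)⌋ = ⌊512/46⌋ = 11.
Step 4: Compare |C| = 20 to 11: violated.
The claimed |C| lies above the Hamming bound, so no 2-ary code of length 9 with d ≥ 5 can have 20 codewords.


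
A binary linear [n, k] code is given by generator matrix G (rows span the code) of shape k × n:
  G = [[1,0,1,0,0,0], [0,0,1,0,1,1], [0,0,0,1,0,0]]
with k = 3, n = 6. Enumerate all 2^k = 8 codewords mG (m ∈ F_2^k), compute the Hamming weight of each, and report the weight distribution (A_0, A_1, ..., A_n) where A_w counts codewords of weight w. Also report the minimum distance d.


Weight distribution: A_0 = 1, A_1 = 1, A_2 = 1, A_3 = 3, A_4 = 2. Minimum distance d = 1.

Enumerate all 2^3 = 8 messages m ∈ F_2^3.
For each, compute codeword c = mG in F_2^6, then tally its weight.
  m = 000 → c = 000000, weight = 0.
  m = 100 → c = 101000, weight = 2.
  m = 010 → c = 001011, weight = 3.
  m = 110 → c = 100011, weight = 3.
  m = 001 → c = 000100, weight = 1.
  m = 101 → c = 101100, weight = 3.
  m = 011 → c = 001111, weight = 4.
  m = 111 → c = 100111, weight = 4.
Tally weights:
  weight 0: 1 codewords.
  weight 1: 1 codewords.
  weight 2: 1 codewords.
  weight 3: 3 codewords.
  weight 4: 2 codewords.
Minimum distance d = smallest w > 0 with A_w > 0 = 1.
Sanity: Σ A_w = 8 = 2^3 = 8 ✓.


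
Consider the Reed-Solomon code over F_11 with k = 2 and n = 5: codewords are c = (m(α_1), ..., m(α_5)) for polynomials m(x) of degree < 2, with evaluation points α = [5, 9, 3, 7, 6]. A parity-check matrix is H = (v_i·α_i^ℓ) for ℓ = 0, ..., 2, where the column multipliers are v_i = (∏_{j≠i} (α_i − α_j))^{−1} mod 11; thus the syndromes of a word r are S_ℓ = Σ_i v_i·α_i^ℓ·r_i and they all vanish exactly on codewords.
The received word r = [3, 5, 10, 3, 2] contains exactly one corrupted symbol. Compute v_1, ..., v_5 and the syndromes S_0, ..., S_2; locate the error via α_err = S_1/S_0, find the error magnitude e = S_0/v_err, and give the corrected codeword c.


S = (4, 9, 1), error at position 1, error magnitude e = 2, c = [1, 5, 10, 3, 2].

Step 1: column multipliers v_i = (∏_{j≠i}(α_i − α_j))^{−1} mod 11.
  i = 1 (α = 5): (5−9)(5−3)(5−7)(5−6) = (−4)·2·(−2)·(−1) = −16 ≡ 6, so v_1 = 6^{−1} = 2 (mod 11).
  i = 2 (α = 9): (9−5)(9−3)(9−7)(9−6) = 4·6·2·3 = 144 ≡ 1, so v_2 = 1^{−1} = 1 (mod 11).
  i = 3 (α = 3): (3−5)(3−9)(3−7)(3−6) = (−2)·(−6)·(−4)·(−3) = 144 ≡ 1, so v_3 = 1^{−1} = 1 (mod 11).
  i = 4 (α = 7): (7−5)(7−9)(7−3)(7−6) = 2·(−2)·4·1 = −16 ≡ 6, so v_4 = 6^{−1} = 2 (mod 11).
  i = 5 (α = 6): (6−5)(6−9)(6−3)(6−7) = 1·(−3)·3·(−1) = 9 ≡ 9, so v_5 = 9^{−1} = 5 (mod 11).
  v = [2, 1, 1, 2, 5].
Step 2: syndromes of r = [3, 5, 10, 3, 2] (all sums mod 11).
  S_0 = Σ v_i r_i = 2·3 + 1·5 + 1·10 + 2·3 + 5·2 = 37 ≡ 4.
  S_1 = Σ v_i α_i r_i = 2·5·3 + 1·9·5 + 1·3·10 + 2·7·3 + 5·6·2 = 207 ≡ 9.
  α_i^2 mod 11 = [3, 4, 9, 5, 3].
  S_2 = Σ v_i α_i^2 r_i = 2·3·3 + 1·4·5 + 1·9·10 + 2·5·3 + 5·3·2 = 188 ≡ 1.
  S = (4, 9, 1) ≠ 0, so r is not a codeword (an error is present).
Step 3: locate the error. For a single error e at position i, S_ℓ = v_i·e·α_i^ℓ, so α_err = S_1/S_0.
  S_0^{−1} = 4^{−1} = 3 (mod 11), so α_err = 9·3 = 27 ≡ 5 = α_1. Error position i = 1.
  Consistency check: S_2/S_1 = 1·5 = 5 ≡ 5 = α_err ✓ (single-error assumption holds).
Step 4: error magnitude e = S_0/v_1 = S_0·∏_{j≠1}(α_1 − α_j) = 4·6 = 24 ≡ 2 (mod 11).
Step 5: correct position 1: c_1 = r_1 − e = 3 − 2 ≡ 1 (mod 11). Hence c = [1, 5, 10, 3, 2].
  Check: interpolating c through the α_i gives m(x) = 7 + 1·x (degree < 2) with m(α_i) = c_i for every i, so c is indeed a codeword.


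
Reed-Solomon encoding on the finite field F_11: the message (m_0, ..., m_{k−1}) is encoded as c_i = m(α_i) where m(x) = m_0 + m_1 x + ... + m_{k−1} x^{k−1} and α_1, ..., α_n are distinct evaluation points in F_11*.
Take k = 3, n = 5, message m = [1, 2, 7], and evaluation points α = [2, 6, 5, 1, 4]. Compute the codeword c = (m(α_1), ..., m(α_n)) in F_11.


c = [0, 1, 10, 10, 0]

Message polynomial: m(x) = 1 + 2·x + 7·x^2 (mod 11).
For each evaluation point α_i, compute m(α_i) mod 11:
  α_1 = 2: Horner steps 7 → 5 → 0, so m(2) = 0.
  α_2 = 6: Horner steps 7 → 0 → 1, so m(6) = 1.
  α_3 = 5: Horner steps 7 → 4 → 10, so m(5) = 10.
  α_4 = 1: Horner steps 7 → 9 → 10, so m(1) = 10.
  α_5 = 4: Horner steps 7 → 8 → 0, so m(4) = 0.
Codeword c = [0, 1, 10, 10, 0] ∈ F_11^5.


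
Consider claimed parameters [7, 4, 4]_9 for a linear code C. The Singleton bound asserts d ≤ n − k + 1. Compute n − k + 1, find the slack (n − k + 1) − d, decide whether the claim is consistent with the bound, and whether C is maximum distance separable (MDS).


Singleton RHS = n − k + 1 = 4, slack = 0, bound satisfied, MDS.

Singleton bound: d ≤ n − k + 1.
Here n = 7, k = 4, so n − k + 1 = 4.
Given d = 4, check d ≤ 4: YES.
Slack = (n − k + 1) − d = 0.
The code is MDS (slack = 0).
Description: the claimed parameters are [7, 4, 4]_9; such a code would be MDS (meets Singleton bound).


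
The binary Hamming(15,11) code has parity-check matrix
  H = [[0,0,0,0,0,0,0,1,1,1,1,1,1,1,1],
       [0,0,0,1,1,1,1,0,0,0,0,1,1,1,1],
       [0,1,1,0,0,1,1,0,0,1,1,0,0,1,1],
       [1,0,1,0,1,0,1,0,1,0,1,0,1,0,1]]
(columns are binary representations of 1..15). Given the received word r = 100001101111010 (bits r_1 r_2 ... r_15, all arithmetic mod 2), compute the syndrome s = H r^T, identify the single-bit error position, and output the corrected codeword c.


s = (1, 0, 1, 0)^T, error position = 10, corrected codeword c = 100001101011010

Compute s = H r^T mod 2 one row at a time:
  s_1 = 0 + 1 + 1 + 1 + 1 + 0 + 1 + 0 = 5 ≡ 1 (mod 2).
  s_2 = 0 + 0 + 1 + 1 + 1 + 0 + 1 + 0 = 4 ≡ 0 (mod 2).
  s_3 = 0 + 0 + 1 + 1 + 1 + 1 + 1 + 0 = 5 ≡ 1 (mod 2).
  s_4 = 1 + 0 + 0 + 1 + 1 + 1 + 0 + 0 = 4 ≡ 0 (mod 2).
s = (1, 0, 1, 0)^T — this equals column 10 of H (binary 1010), so error is at position 10.
Correct: flip bit 10 of r = 100001101111010 to get c = 100001101011010.


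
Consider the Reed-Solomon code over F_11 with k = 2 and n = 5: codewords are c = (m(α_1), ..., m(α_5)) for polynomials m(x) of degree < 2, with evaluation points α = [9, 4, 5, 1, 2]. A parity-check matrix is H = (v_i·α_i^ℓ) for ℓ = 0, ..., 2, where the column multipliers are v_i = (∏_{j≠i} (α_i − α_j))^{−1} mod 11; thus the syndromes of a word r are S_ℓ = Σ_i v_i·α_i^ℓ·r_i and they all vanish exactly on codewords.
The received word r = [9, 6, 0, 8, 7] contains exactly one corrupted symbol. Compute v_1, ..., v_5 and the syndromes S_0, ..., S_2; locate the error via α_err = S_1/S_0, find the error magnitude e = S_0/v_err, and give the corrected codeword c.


S = (9, 9, 9), error at position 4, error magnitude e = 6, c = [9, 6, 0, 2, 7].

Step 1: column multipliers v_i = (∏_{j≠i}(α_i − α_j))^{−1} mod 11.
  i = 1 (α = 9): (9−4)(9−5)(9−1)(9−2) = 5·4·8·7 = 1120 ≡ 9, so v_1 = 9^{−1} = 5 (mod 11).
  i = 2 (α = 4): (4−9)(4−5)(4−1)(4−2) = (−5)·(−1)·3·2 = 30 ≡ 8, so v_2 = 8^{−1} = 7 (mod 11).
  i = 3 (α = 5): (5−9)(5−4)(5−1)(5−2) = (−4)·1·4·3 = −48 ≡ 7, so v_3 = 7^{−1} = 8 (mod 11).
  i = 4 (α = 1): (1−9)(1−4)(1−5)(1−2) = (−8)·(−3)·(−4)·(−1) = 96 ≡ 8, so v_4 = 8^{−1} = 7 (mod 11).
  i = 5 (α = 2): (2−9)(2−4)(2−5)(2−1) = (−7)·(−2)·(−3)·1 = −42 ≡ 2, so v_5 = 2^{−1} = 6 (mod 11).
  v = [5, 7, 8, 7, 6].
Step 2: syndromes of r = [9, 6, 0, 8, 7] (all sums mod 11).
  S_0 = Σ v_i r_i = 5·9 + 7·6 + 8·0 + 7·8 + 6·7 = 185 ≡ 9.
  S_1 = Σ v_i α_i r_i = 5·9·9 + 7·4·6 + 8·5·0 + 7·1·8 + 6·2·7 = 713 ≡ 9.
  α_i^2 mod 11 = [4, 5, 3, 1, 4].
  S_2 = Σ v_i α_i^2 r_i = 5·4·9 + 7·5·6 + 8·3·0 + 7·1·8 + 6·4·7 = 614 ≡ 9.
  S = (9, 9, 9) ≠ 0, so r is not a codeword (an error is present).
Step 3: locate the error. For a single error e at position i, S_ℓ = v_i·e·α_i^ℓ, so α_err = S_1/S_0.
  S_0^{−1} = 9^{−1} = 5 (mod 11), so α_err = 9·5 = 45 ≡ 1 = α_4. Error position i = 4.
  Consistency check: S_2/S_1 = 9·5 = 45 ≡ 1 = α_err ✓ (single-error assumption holds).
Step 4: error magnitude e = S_0/v_4 = S_0·∏_{j≠4}(α_4 − α_j) = 9·8 = 72 ≡ 6 (mod 11).
Step 5: correct position 4: c_4 = r_4 − e = 8 − 6 ≡ 2 (mod 11). Hence c = [9, 6, 0, 2, 7].
  Check: interpolating c through the α_i gives m(x) = 8 + 5·x (degree < 2) with m(α_i) = c_i for every i, so c is indeed a codeword.


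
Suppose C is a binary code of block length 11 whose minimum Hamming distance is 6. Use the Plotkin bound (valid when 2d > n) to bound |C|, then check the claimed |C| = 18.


Plotkin bound M ≤ 12; given |C| = 18 > bound (violated).

Check applicability: 2d = 12, n = 11.
2d − n = 1 > 0, so Plotkin applies.
Compute d/(2d−n) = 6/1 ≈ 6.0000.
⌊d/(2d−n)⌋ = 6.
Plotkin bound: M ≤ 2·6 = 12.
Given |C| = 18, check: VIOLATED.
This |C| is above the Plotkin bound, so no binary code with n = 11, d = 6 and 18 codewords exists.


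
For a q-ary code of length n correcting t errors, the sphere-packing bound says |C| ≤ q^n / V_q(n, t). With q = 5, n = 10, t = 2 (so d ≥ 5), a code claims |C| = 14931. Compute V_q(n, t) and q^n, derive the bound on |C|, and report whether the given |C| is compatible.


V_q(n, t) = 761, q^n = 9765625, Hamming bound = 12832, |C| = 14931 > bound (violated).

Step 1: Compute V_q(n, t) = Σ_{j=0}^2 C(n, j) (q−1)^j.
  j = 0: C(10,0)·(4)^0 = 1·1 = 1.
  j = 1: C(10,1)·(4)^1 = 10·4 = 40.
  j = 2: C(10,2)·(4)^2 = 45·16 = 720.
  V_q(n, t) = 1 + 40 + 720 = 761.
Step 2: q^n = 5^10 = 9765625.
Step 3: Hamming bound ⌊q^n / V_q(n,t)⌋ = ⌊9765625/761⌋ = 12832.
Step 4: Compare |C| = 14931 to 12832: violated.
The claimed |C| lies above the Hamming bound, so no 5-ary code of length 10 with d ≥ 5 can have 14931 codewords.


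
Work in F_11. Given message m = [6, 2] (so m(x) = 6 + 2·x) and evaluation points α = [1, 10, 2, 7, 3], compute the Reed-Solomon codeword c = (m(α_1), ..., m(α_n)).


c = [8, 4, 10, 9, 1]

Message polynomial: m(x) = 6 + 2·x (mod 11).
For each evaluation point α_i, compute m(α_i) mod 11:
  α_1 = 1: Horner steps 2 → 8, so m(1) = 8.
  α_2 = 10: Horner steps 2 → 4, so m(10) = 4.
  α_3 = 2: Horner steps 2 → 10, so m(2) = 10.
  α_4 = 7: Horner steps 2 → 9, so m(7) = 9.
  α_5 = 3: Horner steps 2 → 1, so m(3) = 1.
Codeword c = [8, 4, 10, 9, 1] ∈ F_11^5.


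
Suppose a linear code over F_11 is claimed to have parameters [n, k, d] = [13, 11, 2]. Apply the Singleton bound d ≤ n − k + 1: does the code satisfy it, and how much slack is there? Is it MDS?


Singleton RHS = n − k + 1 = 3, slack = 1, bound satisfied, not MDS.

Singleton bound: d ≤ n − k + 1.
Here n = 13, k = 11, so n − k + 1 = 3.
Given d = 2, check d ≤ 3: YES.
Slack = (n − k + 1) − d = 1.
The code is NOT MDS (slack = 1 > 0).
Description: the claimed parameters are [13, 11, 2]_11; such a code would be non-MDS.


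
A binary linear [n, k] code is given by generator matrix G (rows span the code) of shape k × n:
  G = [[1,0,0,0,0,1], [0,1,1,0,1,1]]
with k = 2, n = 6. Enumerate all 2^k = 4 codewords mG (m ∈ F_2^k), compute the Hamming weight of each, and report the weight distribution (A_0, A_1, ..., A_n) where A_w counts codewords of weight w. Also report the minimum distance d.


Weight distribution: A_0 = 1, A_2 = 1, A_4 = 2. Minimum distance d = 2.

Enumerate all 2^2 = 4 messages m ∈ F_2^2.
For each, compute codeword c = mG in F_2^6, then tally its weight.
  m = 00 → c = 000000, weight = 0.
  m = 10 → c = 100001, weight = 2.
  m = 01 → c = 011011, weight = 4.
  m = 11 → c = 111010, weight = 4.
Tally weights:
  weight 0: 1 codewords.
  weight 2: 1 codewords.
  weight 4: 2 codewords.
Minimum distance d = smallest w > 0 with A_w > 0 = 2.
Sanity: Σ A_w = 4 = 2^2 = 4 ✓.


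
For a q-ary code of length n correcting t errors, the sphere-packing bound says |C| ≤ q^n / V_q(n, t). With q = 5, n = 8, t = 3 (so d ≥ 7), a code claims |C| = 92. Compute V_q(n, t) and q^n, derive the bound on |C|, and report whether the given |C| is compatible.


V_q(n, t) = 4065, q^n = 390625, Hamming bound = 96, |C| = 92 ≤ bound (satisfied).

Step 1: Compute V_q(n, t) = Σ_{j=0}^3 C(n, j) (q−1)^j.
  j = 0: C(8,0)·(4)^0 = 1·1 = 1.
  j = 1: C(8,1)·(4)^1 = 8·4 = 32.
  j = 2: C(8,2)·(4)^2 = 28·16 = 448.
  j = 3: C(8,3)·(4)^3 = 56·64 = 3584.
  V_q(n, t) = 1 + 32 + 448 + 3584 = 4065.
Step 2: q^n = 5^8 = 390625.
Step 3: Hamming bound ⌊q^n / V_q(n,t)⌋ = ⌊390625/4065⌋ = 96.
Step 4: Compare |C| = 92 to 96: satisfied.
The claimed |C| lies below the Hamming bound.


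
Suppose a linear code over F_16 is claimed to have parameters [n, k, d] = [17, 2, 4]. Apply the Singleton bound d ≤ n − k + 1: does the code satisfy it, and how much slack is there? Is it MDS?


Singleton RHS = n − k + 1 = 16, slack = 12, bound satisfied, not MDS.

Singleton bound: d ≤ n − k + 1.
Here n = 17, k = 2, so n − k + 1 = 16.
Given d = 4, check d ≤ 16: YES.
Slack = (n − k + 1) − d = 12.
The code is NOT MDS (slack = 12 > 0).
Description: the claimed parameters are [17, 2, 4]_16; such a code would be non-MDS.


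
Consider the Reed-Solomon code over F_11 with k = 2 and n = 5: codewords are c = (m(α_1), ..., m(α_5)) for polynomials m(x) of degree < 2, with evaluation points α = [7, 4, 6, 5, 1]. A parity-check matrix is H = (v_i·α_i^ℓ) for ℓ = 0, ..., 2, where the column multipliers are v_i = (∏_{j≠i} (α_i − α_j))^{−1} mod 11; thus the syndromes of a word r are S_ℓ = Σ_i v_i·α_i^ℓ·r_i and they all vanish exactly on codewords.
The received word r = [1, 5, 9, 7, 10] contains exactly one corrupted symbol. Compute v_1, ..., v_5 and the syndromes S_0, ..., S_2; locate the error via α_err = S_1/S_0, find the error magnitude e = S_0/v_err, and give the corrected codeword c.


S = (4, 6, 9), error at position 1, error magnitude e = 1, c = [0, 5, 9, 7, 10].

Step 1: column multipliers v_i = (∏_{j≠i}(α_i − α_j))^{−1} mod 11.
  i = 1 (α = 7): (7−4)(7−6)(7−5)(7−1) = 3·1·2·6 = 36 ≡ 3, so v_1 = 3^{−1} = 4 (mod 11).
  i = 2 (α = 4): (4−7)(4−6)(4−5)(4−1) = (−3)·(−2)·(−1)·3 = −18 ≡ 4, so v_2 = 4^{−1} = 3 (mod 11).
  i = 3 (α = 6): (6−7)(6−4)(6−5)(6−1) = (−1)·2·1·5 = −10 ≡ 1, so v_3 = 1^{−1} = 1 (mod 11).
  i = 4 (α = 5): (5−7)(5−4)(5−6)(5−1) = (−2)·1·(−1)·4 = 8 ≡ 8, so v_4 = 8^{−1} = 7 (mod 11).
  i = 5 (α = 1): (1−7)(1−4)(1−6)(1−5) = (−6)·(−3)·(−5)·(−4) = 360 ≡ 8, so v_5 = 8^{−1} = 7 (mod 11).
  v = [4, 3, 1, 7, 7].
Step 2: syndromes of r = [1, 5, 9, 7, 10] (all sums mod 11).
  S_0 = Σ v_i r_i = 4·1 + 3·5 + 1·9 + 7·7 + 7·10 = 147 ≡ 4.
  S_1 = Σ v_i α_i r_i = 4·7·1 + 3·4·5 + 1·6·9 + 7·5·7 + 7·1·10 = 457 ≡ 6.
  α_i^2 mod 11 = [5, 5, 3, 3, 1].
  S_2 = Σ v_i α_i^2 r_i = 4·5·1 + 3·5·5 + 1·3·9 + 7·3·7 + 7·1·10 = 339 ≡ 9.
  S = (4, 6, 9) ≠ 0, so r is not a codeword (an error is present).
Step 3: locate the error. For a single error e at position i, S_ℓ = v_i·e·α_i^ℓ, so α_err = S_1/S_0.
  S_0^{−1} = 4^{−1} = 3 (mod 11), so α_err = 6·3 = 18 ≡ 7 = α_1. Error position i = 1.
  Consistency check: S_2/S_1 = 9·2 = 18 ≡ 7 = α_err ✓ (single-error assumption holds).
Step 4: error magnitude e = S_0/v_1 = S_0·∏_{j≠1}(α_1 − α_j) = 4·3 = 12 ≡ 1 (mod 11).
Step 5: correct position 1: c_1 = r_1 − e = 1 − 1 ≡ 0 (mod 11). Hence c = [0, 5, 9, 7, 10].
  Check: interpolating c through the α_i gives m(x) = 8 + 2·x (degree < 2) with m(α_i) = c_i for every i, so c is indeed a codeword.


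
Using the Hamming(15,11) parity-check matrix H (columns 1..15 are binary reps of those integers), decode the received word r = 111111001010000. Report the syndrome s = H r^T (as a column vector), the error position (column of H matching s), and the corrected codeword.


s = (0, 1, 0, 1)^T, error position = 5, corrected codeword c = 111101001010000

Compute s = H r^T mod 2 one row at a time:
  s_1 = 0 + 1 + 0 + 1 + 0 + 0 + 0 + 0 = 2 ≡ 0 (mod 2).
  s_2 = 1 + 1 + 1 + 0 + 0 + 0 + 0 + 0 = 3 ≡ 1 (mod 2).
  s_3 = 1 + 1 + 1 + 0 + 0 + 1 + 0 + 0 = 4 ≡ 0 (mod 2).
  s_4 = 1 + 1 + 1 + 0 + 1 + 1 + 0 + 0 = 5 ≡ 1 (mod 2).
s = (0, 1, 0, 1)^T — this equals column 5 of H (binary 0101), so error is at position 5.
Correct: flip bit 5 of r = 111111001010000 to get c = 111101001010000.


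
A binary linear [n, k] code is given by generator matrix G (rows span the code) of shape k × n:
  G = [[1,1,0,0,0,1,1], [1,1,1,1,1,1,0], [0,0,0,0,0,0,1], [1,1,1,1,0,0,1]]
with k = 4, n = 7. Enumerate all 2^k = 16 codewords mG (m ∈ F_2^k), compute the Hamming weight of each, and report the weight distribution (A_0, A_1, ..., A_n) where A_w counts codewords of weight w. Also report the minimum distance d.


Weight distribution: A_0 = 1, A_1 = 1, A_2 = 1, A_3 = 5, A_4 = 5, A_5 = 1, A_6 = 1, A_7 = 1. Minimum distance d = 1.

Enumerate all 2^4 = 16 messages m ∈ F_2^4.
For each, compute codeword c = mG in F_2^7, then tally its weight.
  m = 0000 → c = 0000000, weight = 0.
  m = 1000 → c = 1100011, weight = 4.
  m = 0100 → c = 1111110, weight = 6.
  m = 1100 → c = 0011101, weight = 4.
  m = 0010 → c = 0000001, weight = 1.
  m = 1010 → c = 1100010, weight = 3.
  m = 0110 → c = 1111111, weight = 7.
  m = 1110 → c = 0011100, weight = 3.
  m = 0001 → c = 1111001, weight = 5.
  m = 1001 → c = 0011010, weight = 3.
  m = 0101 → c = 0000111, weight = 3.
  m = 1101 → c = 1100100, weight = 3.
  m = 0011 → c = 1111000, weight = 4.
  m = 1011 → c = 0011011, weight = 4.
  m = 0111 → c = 0000110, weight = 2.
  m = 1111 → c = 1100101, weight = 4.
Tally weights:
  weight 0: 1 codewords.
  weight 1: 1 codewords.
  weight 2: 1 codewords.
  weight 3: 5 codewords.
  weight 4: 5 codewords.
  weight 5: 1 codewords.
  weight 6: 1 codewords.
  weight 7: 1 codewords.
Minimum distance d = smallest w > 0 with A_w > 0 = 1.
Sanity: Σ A_w = 16 = 2^4 = 16 ✓.


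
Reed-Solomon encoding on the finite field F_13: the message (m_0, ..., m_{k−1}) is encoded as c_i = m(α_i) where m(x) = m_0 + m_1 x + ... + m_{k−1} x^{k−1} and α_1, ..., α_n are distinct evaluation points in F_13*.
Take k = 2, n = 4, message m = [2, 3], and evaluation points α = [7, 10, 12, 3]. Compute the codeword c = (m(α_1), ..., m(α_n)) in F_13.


c = [10, 6, 12, 11]

Message polynomial: m(x) = 2 + 3·x (mod 13).
For each evaluation point α_i, compute m(α_i) mod 13:
  α_1 = 7: Horner steps 3 → 10, so m(7) = 10.
  α_2 = 10: Horner steps 3 → 6, so m(10) = 6.
  α_3 = 12: Horner steps 3 → 12, so m(12) = 12.
  α_4 = 3: Horner steps 3 → 11, so m(3) = 11.
Codeword c = [10, 6, 12, 11] ∈ F_13^4.


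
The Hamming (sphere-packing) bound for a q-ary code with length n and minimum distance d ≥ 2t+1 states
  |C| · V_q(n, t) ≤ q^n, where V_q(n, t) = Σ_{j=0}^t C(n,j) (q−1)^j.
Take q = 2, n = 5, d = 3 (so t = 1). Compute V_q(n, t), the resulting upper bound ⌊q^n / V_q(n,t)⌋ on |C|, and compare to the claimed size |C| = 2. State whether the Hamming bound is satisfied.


V_q(n, t) = 6, q^n = 32, Hamming bound = 5, |C| = 2 ≤ bound (satisfied).

Step 1: Compute V_q(n, t) = Σ_{j=0}^1 C(n, j) (q−1)^j.
  j = 0: C(5,0)·(1)^0 = 1·1 = 1.
  j = 1: C(5,1)·(1)^1 = 5·1 = 5.
  V_q(n, t) = 1 + 5 = 6.
Step 2: q^n = 2^5 = 32.
Step 3: Hamming bound ⌊q^n / V_q(n,t)⌋ = ⌊32/6⌋ = 5.
Step 4: Compare |C| = 2 to 5: satisfied.
The claimed |C| lies below the Hamming bound.


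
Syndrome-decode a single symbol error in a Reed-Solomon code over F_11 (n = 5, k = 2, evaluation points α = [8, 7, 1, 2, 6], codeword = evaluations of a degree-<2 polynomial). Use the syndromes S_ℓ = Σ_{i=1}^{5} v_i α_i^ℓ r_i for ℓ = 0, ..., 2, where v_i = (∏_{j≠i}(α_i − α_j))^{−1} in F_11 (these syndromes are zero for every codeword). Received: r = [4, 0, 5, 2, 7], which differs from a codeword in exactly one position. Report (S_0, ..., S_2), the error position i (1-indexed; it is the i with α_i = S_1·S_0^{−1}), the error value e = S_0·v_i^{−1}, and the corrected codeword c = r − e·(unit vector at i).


S = (7, 7, 7), error at position 3, error magnitude e = 7, c = [4, 0, 9, 2, 7].

Step 1: column multipliers v_i = (∏_{j≠i}(α_i − α_j))^{−1} mod 11.
  i = 1 (α = 8): (8−7)(8−1)(8−2)(8−6) = 1·7·6·2 = 84 ≡ 7, so v_1 = 7^{−1} = 8 (mod 11).
  i = 2 (α = 7): (7−8)(7−1)(7−2)(7−6) = (−1)·6·5·1 = −30 ≡ 3, so v_2 = 3^{−1} = 4 (mod 11).
  i = 3 (α = 1): (1−8)(1−7)(1−2)(1−6) = (−7)·(−6)·(−1)·(−5) = 210 ≡ 1, so v_3 = 1^{−1} = 1 (mod 11).
  i = 4 (α = 2): (2−8)(2−7)(2−1)(2−6) = (−6)·(−5)·1·(−4) = −120 ≡ 1, so v_4 = 1^{−1} = 1 (mod 11).
  i = 5 (α = 6): (6−8)(6−7)(6−1)(6−2) = (−2)·(−1)·5·4 = 40 ≡ 7, so v_5 = 7^{−1} = 8 (mod 11).
  v = [8, 4, 1, 1, 8].
Step 2: syndromes of r = [4, 0, 5, 2, 7] (all sums mod 11).
  S_0 = Σ v_i r_i = 8·4 + 4·0 + 1·5 + 1·2 + 8·7 = 95 ≡ 7.
  S_1 = Σ v_i α_i r_i = 8·8·4 + 4·7·0 + 1·1·5 + 1·2·2 + 8·6·7 = 601 ≡ 7.
  α_i^2 mod 11 = [9, 5, 1, 4, 3].
  S_2 = Σ v_i α_i^2 r_i = 8·9·4 + 4·5·0 + 1·1·5 + 1·4·2 + 8·3·7 = 469 ≡ 7.
  S = (7, 7, 7) ≠ 0, so r is not a codeword (an error is present).
Step 3: locate the error. For a single error e at position i, S_ℓ = v_i·e·α_i^ℓ, so α_err = S_1/S_0.
  S_0^{−1} = 7^{−1} = 8 (mod 11), so α_err = 7·8 = 56 ≡ 1 = α_3. Error position i = 3.
  Consistency check: S_2/S_1 = 7·8 = 56 ≡ 1 = α_err ✓ (single-error assumption holds).
Step 4: error magnitude e = S_0/v_3 = S_0·∏_{j≠3}(α_3 − α_j) = 7·1 = 7 ≡ 7 (mod 11).
Step 5: correct position 3: c_3 = r_3 − e = 5 − 7 ≡ 9 (mod 11). Hence c = [4, 0, 9, 2, 7].
  Check: interpolating c through the α_i gives m(x) = 5 + 4·x (degree < 2) with m(α_i) = c_i for every i, so c is indeed a codeword.


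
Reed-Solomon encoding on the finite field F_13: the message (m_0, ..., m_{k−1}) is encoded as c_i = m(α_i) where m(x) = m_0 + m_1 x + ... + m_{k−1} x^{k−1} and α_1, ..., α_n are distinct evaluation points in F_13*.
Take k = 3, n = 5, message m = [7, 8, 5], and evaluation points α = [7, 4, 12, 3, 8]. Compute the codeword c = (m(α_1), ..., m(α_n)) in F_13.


c = [9, 2, 4, 11, 1]

Message polynomial: m(x) = 7 + 8·x + 5·x^2 (mod 13).
For each evaluation point α_i, compute m(α_i) mod 13:
  α_1 = 7: Horner steps 5 → 4 → 9, so m(7) = 9.
  α_2 = 4: Horner steps 5 → 2 → 2, so m(4) = 2.
  α_3 = 12: Horner steps 5 → 3 → 4, so m(12) = 4.
  α_4 = 3: Horner steps 5 → 10 → 11, so m(3) = 11.
  α_5 = 8: Horner steps 5 → 9 → 1, so m(8) = 1.
Codeword c = [9, 2, 4, 11, 1] ∈ F_13^5.


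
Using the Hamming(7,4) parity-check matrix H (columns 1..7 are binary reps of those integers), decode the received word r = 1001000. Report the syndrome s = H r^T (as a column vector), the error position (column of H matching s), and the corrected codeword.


s = (1, 0, 1)^T, error position = 5, corrected codeword c = 1001100

Compute s = H r^T mod 2 one row at a time:
  s_1 = 1 + 0 + 0 + 0 = 1 ≡ 1 (mod 2).
  s_2 = 0 + 0 + 0 + 0 = 0 ≡ 0 (mod 2).
  s_3 = 1 + 0 + 0 + 0 = 1 ≡ 1 (mod 2).
s = (1, 0, 1)^T — this equals column 5 of H (binary 101), so error is at position 5.
Correct: flip bit 5 of r = 1001000 to get c = 1001100.


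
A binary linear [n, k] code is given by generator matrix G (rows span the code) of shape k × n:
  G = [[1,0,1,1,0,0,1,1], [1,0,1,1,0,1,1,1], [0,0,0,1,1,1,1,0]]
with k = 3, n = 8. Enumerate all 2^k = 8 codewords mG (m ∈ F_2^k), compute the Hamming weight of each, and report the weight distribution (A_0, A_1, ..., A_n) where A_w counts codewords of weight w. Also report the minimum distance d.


Weight distribution: A_0 = 1, A_1 = 1, A_3 = 1, A_4 = 2, A_5 = 2, A_6 = 1. Minimum distance d = 1.

Enumerate all 2^3 = 8 messages m ∈ F_2^3.
For each, compute codeword c = mG in F_2^8, then tally its weight.
  m = 000 → c = 00000000, weight = 0.
  m = 100 → c = 10110011, weight = 5.
  m = 010 → c = 10110111, weight = 6.
  m = 110 → c = 00000100, weight = 1.
  m = 001 → c = 00011110, weight = 4.
  m = 101 → c = 10101101, weight = 5.
  m = 011 → c = 10101001, weight = 4.
  m = 111 → c = 00011010, weight = 3.
Tally weights:
  weight 0: 1 codewords.
  weight 1: 1 codewords.
  weight 3: 1 codewords.
  weight 4: 2 codewords.
  weight 5: 2 codewords.
  weight 6: 1 codewords.
Minimum distance d = smallest w > 0 with A_w > 0 = 1.
Sanity: Σ A_w = 8 = 2^3 = 8 ✓.


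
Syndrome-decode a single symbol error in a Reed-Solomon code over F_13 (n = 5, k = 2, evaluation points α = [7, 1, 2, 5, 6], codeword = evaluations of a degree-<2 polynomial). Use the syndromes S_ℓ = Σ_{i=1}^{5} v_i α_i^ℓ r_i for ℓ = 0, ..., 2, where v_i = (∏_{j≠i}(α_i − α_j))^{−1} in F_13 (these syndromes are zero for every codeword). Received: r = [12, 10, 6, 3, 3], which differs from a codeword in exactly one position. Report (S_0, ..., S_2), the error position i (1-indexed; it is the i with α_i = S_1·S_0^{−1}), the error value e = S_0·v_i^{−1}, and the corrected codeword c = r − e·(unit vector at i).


S = (2, 10, 11), error at position 4, error magnitude e = 9, c = [12, 10, 6, 7, 3].

Step 1: column multipliers v_i = (∏_{j≠i}(α_i − α_j))^{−1} mod 13.
  i = 1 (α = 7): (7−1)(7−2)(7−5)(7−6) = 6·5·2·1 = 60 ≡ 8, so v_1 = 8^{−1} = 5 (mod 13).
  i = 2 (α = 1): (1−7)(1−2)(1−5)(1−6) = (−6)·(−1)·(−4)·(−5) = 120 ≡ 3, so v_2 = 3^{−1} = 9 (mod 13).
  i = 3 (α = 2): (2−7)(2−1)(2−5)(2−6) = (−5)·1·(−3)·(−4) = −60 ≡ 5, so v_3 = 5^{−1} = 8 (mod 13).
  i = 4 (α = 5): (5−7)(5−1)(5−2)(5−6) = (−2)·4·3·(−1) = 24 ≡ 11, so v_4 = 11^{−1} = 6 (mod 13).
  i = 5 (α = 6): (6−7)(6−1)(6−2)(6−5) = (−1)·5·4·1 = −20 ≡ 6, so v_5 = 6^{−1} = 11 (mod 13).
  v = [5, 9, 8, 6, 11].
Step 2: syndromes of r = [12, 10, 6, 3, 3] (all sums mod 13).
  S_0 = Σ v_i r_i = 5·12 + 9·10 + 8·6 + 6·3 + 11·3 = 249 ≡ 2.
  S_1 = Σ v_i α_i r_i = 5·7·12 + 9·1·10 + 8·2·6 + 6·5·3 + 11·6·3 = 894 ≡ 10.
  α_i^2 mod 13 = [10, 1, 4, 12, 10].
  S_2 = Σ v_i α_i^2 r_i = 5·10·12 + 9·1·10 + 8·4·6 + 6·12·3 + 11·10·3 = 1428 ≡ 11.
  S = (2, 10, 11) ≠ 0, so r is not a codeword (an error is present).
Step 3: locate the error. For a single error e at position i, S_ℓ = v_i·e·α_i^ℓ, so α_err = S_1/S_0.
  S_0^{−1} = 2^{−1} = 7 (mod 13), so α_err = 10·7 = 70 ≡ 5 = α_4. Error position i = 4.
  Consistency check: S_2/S_1 = 11·4 = 44 ≡ 5 = α_err ✓ (single-error assumption holds).
Step 4: error magnitude e = S_0/v_4 = S_0·∏_{j≠4}(α_4 − α_j) = 2·11 = 22 ≡ 9 (mod 13).
Step 5: correct position 4: c_4 = r_4 − e = 3 − 9 ≡ 7 (mod 13). Hence c = [12, 10, 6, 7, 3].
  Check: interpolating c through the α_i gives m(x) = 1 + 9·x (degree < 2) with m(α_i) = c_i for every i, so c is indeed a codeword.


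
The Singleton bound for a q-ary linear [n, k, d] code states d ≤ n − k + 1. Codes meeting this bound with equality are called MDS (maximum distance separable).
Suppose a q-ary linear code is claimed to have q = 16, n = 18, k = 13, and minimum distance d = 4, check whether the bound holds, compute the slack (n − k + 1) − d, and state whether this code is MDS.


Singleton RHS = n − k + 1 = 6, slack = 2, bound satisfied, not MDS.

Singleton bound: d ≤ n − k + 1.
Here n = 18, k = 13, so n − k + 1 = 6.
Given d = 4, check d ≤ 6: YES.
Slack = (n − k + 1) − d = 2.
The code is NOT MDS (slack = 2 > 0).
Description: the claimed parameters are [18, 13, 4]_16; such a code would be non-MDS.


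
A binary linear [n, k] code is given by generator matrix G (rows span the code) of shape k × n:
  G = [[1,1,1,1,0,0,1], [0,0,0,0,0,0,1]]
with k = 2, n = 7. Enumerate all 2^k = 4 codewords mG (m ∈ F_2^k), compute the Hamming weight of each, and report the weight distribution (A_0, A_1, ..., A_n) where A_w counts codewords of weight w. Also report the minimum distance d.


Weight distribution: A_0 = 1, A_1 = 1, A_4 = 1, A_5 = 1. Minimum distance d = 1.

Enumerate all 2^2 = 4 messages m ∈ F_2^2.
For each, compute codeword c = mG in F_2^7, then tally its weight.
  m = 00 → c = 0000000, weight = 0.
  m = 10 → c = 1111001, weight = 5.
  m = 01 → c = 0000001, weight = 1.
  m = 11 → c = 1111000, weight = 4.
Tally weights:
  weight 0: 1 codewords.
  weight 1: 1 codewords.
  weight 4: 1 codewords.
  weight 5: 1 codewords.
Minimum distance d = smallest w > 0 with A_w > 0 = 1.
Sanity: Σ A_w = 4 = 2^2 = 4 ✓.


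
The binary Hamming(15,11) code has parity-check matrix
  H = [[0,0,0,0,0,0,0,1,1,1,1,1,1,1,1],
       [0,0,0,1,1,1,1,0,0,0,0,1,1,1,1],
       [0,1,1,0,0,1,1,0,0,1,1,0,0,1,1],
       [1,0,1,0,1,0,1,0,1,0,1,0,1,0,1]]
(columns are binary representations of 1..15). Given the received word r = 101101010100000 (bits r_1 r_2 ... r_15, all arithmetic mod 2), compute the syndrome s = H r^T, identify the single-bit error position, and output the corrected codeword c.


s = (0, 0, 1, 0)^T, error position = 2, corrected codeword c = 111101010100000

Compute s = H r^T mod 2 one row at a time:
  s_1 = 1 + 0 + 1 + 0 + 0 + 0 + 0 + 0 = 2 ≡ 0 (mod 2).
  s_2 = 1 + 0 + 1 + 0 + 0 + 0 + 0 + 0 = 2 ≡ 0 (mod 2).
  s_3 = 0 + 1 + 1 + 0 + 1 + 0 + 0 + 0 = 3 ≡ 1 (mod 2).
  s_4 = 1 + 1 + 0 + 0 + 0 + 0 + 0 + 0 = 2 ≡ 0 (mod 2).
s = (0, 0, 1, 0)^T — this equals column 2 of H (binary 0010), so error is at position 2.
Correct: flip bit 2 of r = 101101010100000 to get c = 111101010100000.


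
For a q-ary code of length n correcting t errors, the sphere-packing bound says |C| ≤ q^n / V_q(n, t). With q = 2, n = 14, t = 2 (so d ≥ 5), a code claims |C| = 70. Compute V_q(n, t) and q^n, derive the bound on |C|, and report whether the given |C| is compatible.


V_q(n, t) = 106, q^n = 16384, Hamming bound = 154, |C| = 70 ≤ bound (satisfied).

Step 1: Compute V_q(n, t) = Σ_{j=0}^2 C(n, j) (q−1)^j.
  j = 0: C(14,0)·(1)^0 = 1·1 = 1.
  j = 1: C(14,1)·(1)^1 = 14·1 = 14.
  j = 2: C(14,2)·(1)^2 = 91·1 = 91.
  V_q(n, t) = 1 + 14 + 91 = 106.
Step 2: q^n = 2^14 = 16384.
Step 3: Hamming bound ⌊q^n / V_q(n,t)⌋ = ⌊16384/106⌋ = 154.
Step 4: Compare |C| = 70 to 154: satisfied.
The claimed |C| lies below the Hamming bound.


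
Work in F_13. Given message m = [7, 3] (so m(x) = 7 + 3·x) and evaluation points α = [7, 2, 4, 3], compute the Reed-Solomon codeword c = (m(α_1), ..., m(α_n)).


c = [2, 0, 6, 3]

Message polynomial: m(x) = 7 + 3·x (mod 13).
For each evaluation point α_i, compute m(α_i) mod 13:
  α_1 = 7: Horner steps 3 → 2, so m(7) = 2.
  α_2 = 2: Horner steps 3 → 0, so m(2) = 0.
  α_3 = 4: Horner steps 3 → 6, so m(4) = 6.
  α_4 = 3: Horner steps 3 → 3, so m(3) = 3.
Codeword c = [2, 0, 6, 3] ∈ F_13^4.


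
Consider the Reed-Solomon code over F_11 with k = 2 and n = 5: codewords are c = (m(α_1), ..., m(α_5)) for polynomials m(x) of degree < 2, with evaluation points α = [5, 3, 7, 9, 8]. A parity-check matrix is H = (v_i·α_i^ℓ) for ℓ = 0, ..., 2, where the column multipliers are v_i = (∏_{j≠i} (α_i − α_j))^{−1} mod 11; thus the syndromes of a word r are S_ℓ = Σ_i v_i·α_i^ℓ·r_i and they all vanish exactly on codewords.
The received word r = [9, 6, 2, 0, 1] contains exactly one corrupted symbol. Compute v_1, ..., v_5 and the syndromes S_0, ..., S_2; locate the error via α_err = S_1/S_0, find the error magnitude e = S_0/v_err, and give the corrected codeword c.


S = (7, 2, 10), error at position 1, error magnitude e = 5, c = [4, 6, 2, 0, 1].

Step 1: column multipliers v_i = (∏_{j≠i}(α_i − α_j))^{−1} mod 11.
  i = 1 (α = 5): (5−3)(5−7)(5−9)(5−8) = 2·(−2)·(−4)·(−3) = −48 ≡ 7, so v_1 = 7^{−1} = 8 (mod 11).
  i = 2 (α = 3): (3−5)(3−7)(3−9)(3−8) = (−2)·(−4)·(−6)·(−5) = 240 ≡ 9, so v_2 = 9^{−1} = 5 (mod 11).
  i = 3 (α = 7): (7−5)(7−3)(7−9)(7−8) = 2·4·(−2)·(−1) = 16 ≡ 5, so v_3 = 5^{−1} = 9 (mod 11).
  i = 4 (α = 9): (9−5)(9−3)(9−7)(9−8) = 4·6·2·1 = 48 ≡ 4, so v_4 = 4^{−1} = 3 (mod 11).
  i = 5 (α = 8): (8−5)(8−3)(8−7)(8−9) = 3·5·1·(−1) = −15 ≡ 7, so v_5 = 7^{−1} = 8 (mod 11).
  v = [8, 5, 9, 3, 8].
Step 2: syndromes of r = [9, 6, 2, 0, 1] (all sums mod 11).
  S_0 = Σ v_i r_i = 8·9 + 5·6 + 9·2 + 3·0 + 8·1 = 128 ≡ 7.
  S_1 = Σ v_i α_i r_i = 8·5·9 + 5·3·6 + 9·7·2 + 3·9·0 + 8·8·1 = 640 ≡ 2.
  α_i^2 mod 11 = [3, 9, 5, 4, 9].
  S_2 = Σ v_i α_i^2 r_i = 8·3·9 + 5·9·6 + 9·5·2 + 3·4·0 + 8·9·1 = 648 ≡ 10.
  S = (7, 2, 10) ≠ 0, so r is not a codeword (an error is present).
Step 3: locate the error. For a single error e at position i, S_ℓ = v_i·e·α_i^ℓ, so α_err = S_1/S_0.
  S_0^{−1} = 7^{−1} = 8 (mod 11), so α_err = 2·8 = 16 ≡ 5 = α_1. Error position i = 1.
  Consistency check: S_2/S_1 = 10·6 = 60 ≡ 5 = α_err ✓ (single-error assumption holds).
Step 4: error magnitude e = S_0/v_1 = S_0·∏_{j≠1}(α_1 − α_j) = 7·7 = 49 ≡ 5 (mod 11).
Step 5: correct position 1: c_1 = r_1 − e = 9 − 5 ≡ 4 (mod 11). Hence c = [4, 6, 2, 0, 1].
  Check: interpolating c through the α_i gives m(x) = 9 + 10·x (degree < 2) with m(α_i) = c_i for every i, so c is indeed a codeword.


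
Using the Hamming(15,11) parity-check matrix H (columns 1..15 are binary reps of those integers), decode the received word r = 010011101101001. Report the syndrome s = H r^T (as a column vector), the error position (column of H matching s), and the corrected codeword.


s = (0, 1, 1, 0)^T, error position = 6, corrected codeword c = 010010101101001

Compute s = H r^T mod 2 one row at a time:
  s_1 = 0 + 1 + 1 + 0 + 1 + 0 + 0 + 1 = 4 ≡ 0 (mod 2).
  s_2 = 0 + 1 + 1 + 1 + 1 + 0 + 0 + 1 = 5 ≡ 1 (mod 2).
  s_3 = 1 + 0 + 1 + 1 + 1 + 0 + 0 + 1 = 5 ≡ 1 (mod 2).
  s_4 = 0 + 0 + 1 + 1 + 1 + 0 + 0 + 1 = 4 ≡ 0 (mod 2).
s = (0, 1, 1, 0)^T — this equals column 6 of H (binary 0110), so error is at position 6.
Correct: flip bit 6 of r = 010011101101001 to get c = 010010101101001.


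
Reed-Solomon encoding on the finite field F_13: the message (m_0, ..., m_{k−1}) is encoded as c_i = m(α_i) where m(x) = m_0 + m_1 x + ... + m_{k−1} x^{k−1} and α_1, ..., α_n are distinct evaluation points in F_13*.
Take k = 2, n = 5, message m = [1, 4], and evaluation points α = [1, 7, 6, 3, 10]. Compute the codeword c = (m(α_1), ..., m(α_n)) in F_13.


c = [5, 3, 12, 0, 2]

Message polynomial: m(x) = 1 + 4·x (mod 13).
For each evaluation point α_i, compute m(α_i) mod 13:
  α_1 = 1: Horner steps 4 → 5, so m(1) = 5.
  α_2 = 7: Horner steps 4 → 3, so m(7) = 3.
  α_3 = 6: Horner steps 4 → 12, so m(6) = 12.
  α_4 = 3: Horner steps 4 → 0, so m(3) = 0.
  α_5 = 10: Horner steps 4 → 2, so m(10) = 2.
Codeword c = [5, 3, 12, 0, 2] ∈ F_13^5.
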